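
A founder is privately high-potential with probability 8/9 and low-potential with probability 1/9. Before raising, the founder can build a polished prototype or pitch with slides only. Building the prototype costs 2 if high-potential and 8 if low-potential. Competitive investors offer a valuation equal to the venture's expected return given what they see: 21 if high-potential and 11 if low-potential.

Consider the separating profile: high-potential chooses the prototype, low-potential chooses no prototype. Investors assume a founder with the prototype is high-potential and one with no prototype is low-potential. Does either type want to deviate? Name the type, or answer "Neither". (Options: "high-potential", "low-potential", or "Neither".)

The prototype pays 21; no prototype pays 11.
high-potential: assigned the prototype, nets 21 − 2 = 19; deviating to no prototype nets 11.
low-potential: assigned no prototype, nets 11; deviating to the prototype nets 21 − 8 = 13.
The low-potential type gains 2 by deviating.

low-potential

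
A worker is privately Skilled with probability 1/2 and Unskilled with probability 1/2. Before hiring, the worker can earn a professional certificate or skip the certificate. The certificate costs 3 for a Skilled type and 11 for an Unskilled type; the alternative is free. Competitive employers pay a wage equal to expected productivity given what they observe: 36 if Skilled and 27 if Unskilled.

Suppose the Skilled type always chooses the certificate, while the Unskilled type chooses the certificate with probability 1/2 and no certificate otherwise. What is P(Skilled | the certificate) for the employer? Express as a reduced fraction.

P(the certificate) = (1/2)·1 + (1/2)·(1/2) = 3/4.
By Bayes' rule, P(Skilled | the certificate) = (1/2) / (3/4) = 2/3.

2/3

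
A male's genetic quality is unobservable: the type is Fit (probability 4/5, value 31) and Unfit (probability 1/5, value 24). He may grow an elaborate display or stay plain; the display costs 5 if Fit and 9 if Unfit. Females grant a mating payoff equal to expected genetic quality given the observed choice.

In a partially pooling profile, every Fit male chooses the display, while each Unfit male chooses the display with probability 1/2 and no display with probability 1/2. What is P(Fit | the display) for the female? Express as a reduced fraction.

P(the display) = (4/5)·1 + (1/5)·(1/2) = 9/10.
By Bayes' rule, P(Fit | the display) = (4/5) / (9/10) = 8/9.

8/9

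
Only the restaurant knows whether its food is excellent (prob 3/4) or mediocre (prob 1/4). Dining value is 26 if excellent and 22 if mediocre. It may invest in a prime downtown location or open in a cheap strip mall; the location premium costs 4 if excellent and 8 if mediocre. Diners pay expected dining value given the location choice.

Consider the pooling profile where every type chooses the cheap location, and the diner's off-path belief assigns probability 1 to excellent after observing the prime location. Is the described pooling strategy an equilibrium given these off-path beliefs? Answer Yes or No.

Yes

On path, the diner holds the prior and pays 3/4·26 + 1/4·22 = 25. Off path (the prime location), believing excellent, it pays 26.
excellent: the cheap location nets 25; the prime location nets 26 − 4 = 22. excellent stays.
mediocre: the cheap location nets 25; the prime location nets 26 − 8 = 18. mediocre stays.
No type deviates, so pooling is sustained.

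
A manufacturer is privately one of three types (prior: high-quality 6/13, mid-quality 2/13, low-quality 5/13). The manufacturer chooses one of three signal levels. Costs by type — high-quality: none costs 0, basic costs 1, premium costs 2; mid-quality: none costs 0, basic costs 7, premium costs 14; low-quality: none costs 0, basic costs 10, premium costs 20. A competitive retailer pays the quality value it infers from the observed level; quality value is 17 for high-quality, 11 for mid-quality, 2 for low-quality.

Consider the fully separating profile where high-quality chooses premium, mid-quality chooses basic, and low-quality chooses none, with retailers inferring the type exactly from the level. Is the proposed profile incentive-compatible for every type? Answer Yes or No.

Separating prices: premium → 17, basic → 11, none → 2.
high-quality (assigned premium): none: 2 − 0 = 2; basic: 11 − 1 = 10; premium: 17 − 2 = 15. high-quality stays.
mid-quality (assigned basic): none: 2 − 0 = 2; basic: 11 − 7 = 4; premium: 17 − 14 = 3. mid-quality stays.
low-quality (assigned none): none: 2 − 0 = 2; basic: 11 − 10 = 1; premium: 17 − 20 = -3. low-quality stays.
Every type prefers its assigned level; separation holds.

Yes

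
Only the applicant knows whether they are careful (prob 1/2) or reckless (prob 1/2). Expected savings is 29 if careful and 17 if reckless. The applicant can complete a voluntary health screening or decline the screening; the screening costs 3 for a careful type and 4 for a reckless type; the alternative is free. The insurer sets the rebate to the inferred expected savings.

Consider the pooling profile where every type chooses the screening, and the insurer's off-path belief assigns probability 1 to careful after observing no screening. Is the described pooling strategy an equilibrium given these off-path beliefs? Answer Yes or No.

No

On path, the insurer holds the prior and pays 1/2·29 + 1/2·17 = 23. Off path (no screening), believing careful, it pays 29.
careful: the screening nets 23 − 3 = 20; no screening nets 29. careful would deviate.
reckless: the screening nets 23 − 4 = 19; no screening nets 29. reckless would deviate.
A type deviates, so pooling fails.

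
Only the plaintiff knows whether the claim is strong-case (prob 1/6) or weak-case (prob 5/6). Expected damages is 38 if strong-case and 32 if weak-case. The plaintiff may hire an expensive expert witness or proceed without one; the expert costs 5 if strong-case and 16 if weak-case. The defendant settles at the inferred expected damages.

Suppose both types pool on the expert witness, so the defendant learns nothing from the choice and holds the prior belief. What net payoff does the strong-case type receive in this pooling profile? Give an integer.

Pooled settlement = 1/6·38 + 5/6·32 = 33.
strong-case pays cost 5 for the expert witness, so net payoff = 33 − 5 = 28.

28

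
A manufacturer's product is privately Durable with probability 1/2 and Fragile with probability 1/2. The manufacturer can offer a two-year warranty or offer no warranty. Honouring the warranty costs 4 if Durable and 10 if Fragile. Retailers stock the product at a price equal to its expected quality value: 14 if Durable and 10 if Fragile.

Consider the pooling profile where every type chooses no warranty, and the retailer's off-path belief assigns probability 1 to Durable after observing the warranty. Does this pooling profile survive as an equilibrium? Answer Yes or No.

Yes

On path, the retailer holds the prior and pays 1/2·14 + 1/2·10 = 12. Off path (the warranty), believing Durable, it pays 14.
Durable: no warranty nets 12; the warranty nets 14 − 4 = 10. Durable stays.
Fragile: no warranty nets 12; the warranty nets 14 − 10 = 4. Fragile stays.
No type deviates, so pooling is sustained.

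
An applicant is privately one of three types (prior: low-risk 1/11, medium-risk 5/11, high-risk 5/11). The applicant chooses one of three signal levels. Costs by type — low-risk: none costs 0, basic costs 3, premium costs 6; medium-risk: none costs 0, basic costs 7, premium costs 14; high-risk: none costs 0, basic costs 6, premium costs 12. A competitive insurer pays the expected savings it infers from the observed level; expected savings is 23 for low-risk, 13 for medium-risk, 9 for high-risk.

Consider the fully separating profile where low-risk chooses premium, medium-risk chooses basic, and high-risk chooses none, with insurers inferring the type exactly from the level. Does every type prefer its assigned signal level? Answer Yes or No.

Separating rebates: premium → 23, basic → 13, none → 9.
low-risk (assigned premium): none: 9 − 0 = 9; basic: 13 − 3 = 10; premium: 23 − 6 = 17. low-risk stays.
medium-risk (assigned basic): none: 9 − 0 = 9; basic: 13 − 7 = 6; premium: 23 − 14 = 9. medium-risk prefers none.
high-risk (assigned none): none: 9 − 0 = 9; basic: 13 − 6 = 7; premium: 23 − 12 = 11. high-risk prefers premium.
At least one type deviates; the separating profile fails.

No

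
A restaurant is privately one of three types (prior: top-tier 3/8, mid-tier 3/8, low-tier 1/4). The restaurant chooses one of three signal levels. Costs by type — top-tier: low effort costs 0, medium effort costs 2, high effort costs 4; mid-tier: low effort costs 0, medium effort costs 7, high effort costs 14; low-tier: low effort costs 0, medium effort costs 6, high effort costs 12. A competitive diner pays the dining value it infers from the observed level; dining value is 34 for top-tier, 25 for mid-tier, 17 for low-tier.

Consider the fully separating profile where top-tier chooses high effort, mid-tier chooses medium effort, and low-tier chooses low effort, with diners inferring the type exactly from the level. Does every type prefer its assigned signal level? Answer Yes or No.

No

Separating price premiums: high effort → 34, medium effort → 25, low effort → 17.
top-tier (assigned high effort): low effort: 17 − 0 = 17; medium effort: 25 − 2 = 23; high effort: 34 − 4 = 30. top-tier stays.
mid-tier (assigned medium effort): low effort: 17 − 0 = 17; medium effort: 25 − 7 = 18; high effort: 34 − 14 = 20. mid-tier prefers high effort.
low-tier (assigned low effort): low effort: 17 − 0 = 17; medium effort: 25 − 6 = 19; high effort: 34 − 12 = 22. low-tier prefers high effort.
At least one type deviates; the separating profile fails.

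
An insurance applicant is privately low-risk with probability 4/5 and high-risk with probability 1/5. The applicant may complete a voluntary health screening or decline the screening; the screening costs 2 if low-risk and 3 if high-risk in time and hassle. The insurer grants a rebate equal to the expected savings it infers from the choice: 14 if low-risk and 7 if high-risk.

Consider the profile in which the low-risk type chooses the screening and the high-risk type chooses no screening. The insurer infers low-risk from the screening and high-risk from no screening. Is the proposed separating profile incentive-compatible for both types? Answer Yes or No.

Under these beliefs, the screening earns rebate 14 and no screening earns rebate 7.
low-risk: the screening nets 14 − 2 = 12; no screening nets 7. low-risk prefers the screening.
high-risk: the screening nets 14 − 3 = 11; no screening nets 7. high-risk would deviate to the screening.
high-risk has a profitable deviation, so the profile is not an equilibrium.

No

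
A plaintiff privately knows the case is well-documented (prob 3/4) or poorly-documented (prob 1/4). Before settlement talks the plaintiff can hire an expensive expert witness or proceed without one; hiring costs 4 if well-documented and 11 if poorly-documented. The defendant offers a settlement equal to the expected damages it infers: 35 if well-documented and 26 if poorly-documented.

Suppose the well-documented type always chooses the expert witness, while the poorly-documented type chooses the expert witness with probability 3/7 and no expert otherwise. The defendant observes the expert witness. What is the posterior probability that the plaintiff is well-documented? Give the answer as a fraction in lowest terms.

P(the expert witness) = (3/4)·1 + (1/4)·(3/7) = 6/7.
By Bayes' rule, P(well-documented | the expert witness) = (3/4) / (6/7) = 7/8.

7/8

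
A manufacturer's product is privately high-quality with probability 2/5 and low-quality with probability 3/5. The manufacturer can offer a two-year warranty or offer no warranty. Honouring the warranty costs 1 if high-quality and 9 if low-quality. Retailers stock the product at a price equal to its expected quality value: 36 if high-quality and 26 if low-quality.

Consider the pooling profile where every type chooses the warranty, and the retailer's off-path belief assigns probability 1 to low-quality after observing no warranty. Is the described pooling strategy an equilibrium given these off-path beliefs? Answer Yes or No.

On path, the retailer holds the prior and pays 2/5·36 + 3/5·26 = 30. Off path (no warranty), believing low-quality, it pays 26.
high-quality: the warranty nets 30 − 1 = 29; no warranty nets 26. high-quality stays.
low-quality: the warranty nets 30 − 9 = 21; no warranty nets 26. low-quality would deviate.
A type deviates, so pooling fails.

No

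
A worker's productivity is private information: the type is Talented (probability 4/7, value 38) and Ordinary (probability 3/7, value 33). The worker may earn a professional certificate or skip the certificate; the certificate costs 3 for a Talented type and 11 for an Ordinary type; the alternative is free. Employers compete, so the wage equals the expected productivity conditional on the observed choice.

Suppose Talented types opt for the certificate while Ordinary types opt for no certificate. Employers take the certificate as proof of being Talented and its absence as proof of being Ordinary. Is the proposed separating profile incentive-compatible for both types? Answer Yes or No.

Under these beliefs, the certificate earns wage 38 and no certificate earns wage 33.
Talented: the certificate nets 38 − 3 = 35; no certificate nets 33. Talented prefers the certificate.
Ordinary: the certificate nets 38 − 11 = 27; no certificate nets 33. Ordinary prefers no certificate.
Neither type deviates, so the separating profile is an equilibrium.

Yes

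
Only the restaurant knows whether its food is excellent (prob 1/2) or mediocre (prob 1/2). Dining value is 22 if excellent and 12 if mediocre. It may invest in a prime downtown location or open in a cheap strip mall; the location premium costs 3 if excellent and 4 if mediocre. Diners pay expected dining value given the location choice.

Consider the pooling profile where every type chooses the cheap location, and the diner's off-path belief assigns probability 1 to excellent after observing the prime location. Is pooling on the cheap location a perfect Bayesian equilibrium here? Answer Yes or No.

No

On path, the diner holds the prior and pays 1/2·22 + 1/2·12 = 17. Off path (the prime location), believing excellent, it pays 22.
excellent: the cheap location nets 17; the prime location nets 22 − 3 = 19. excellent would deviate.
mediocre: the cheap location nets 17; the prime location nets 22 − 4 = 18. mediocre would deviate.
A type deviates, so pooling fails.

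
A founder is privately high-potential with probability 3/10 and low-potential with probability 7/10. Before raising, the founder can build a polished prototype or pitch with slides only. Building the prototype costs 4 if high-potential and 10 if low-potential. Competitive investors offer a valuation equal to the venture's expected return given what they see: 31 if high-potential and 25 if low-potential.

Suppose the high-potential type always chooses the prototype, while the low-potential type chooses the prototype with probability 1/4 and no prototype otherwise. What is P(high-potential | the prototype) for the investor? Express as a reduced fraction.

P(the prototype) = (3/10)·1 + (7/10)·(1/4) = 19/40.
By Bayes' rule, P(high-potential | the prototype) = (3/10) / (19/40) = 12/19.

12/19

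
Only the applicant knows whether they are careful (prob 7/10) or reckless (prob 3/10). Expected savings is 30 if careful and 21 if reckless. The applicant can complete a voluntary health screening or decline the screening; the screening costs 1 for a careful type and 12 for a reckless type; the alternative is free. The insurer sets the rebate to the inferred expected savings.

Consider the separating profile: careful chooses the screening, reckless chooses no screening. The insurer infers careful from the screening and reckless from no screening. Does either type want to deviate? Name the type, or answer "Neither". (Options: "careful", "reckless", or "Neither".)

Neither

The screening pays 30; no screening pays 21.
careful: assigned the screening, nets 30 − 1 = 29; deviating to no screening nets 21.
reckless: assigned no screening, nets 21; deviating to the screening nets 30 − 12 = 18.
Both types strictly prefer their assigned action; no profitable deviation.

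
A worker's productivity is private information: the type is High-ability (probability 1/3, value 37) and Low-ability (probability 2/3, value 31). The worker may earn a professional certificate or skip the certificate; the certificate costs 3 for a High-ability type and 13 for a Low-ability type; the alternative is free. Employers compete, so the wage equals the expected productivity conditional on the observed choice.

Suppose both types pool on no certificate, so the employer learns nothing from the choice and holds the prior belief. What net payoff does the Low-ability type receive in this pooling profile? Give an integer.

Pooled wage = 1/3·37 + 2/3·31 = 33.
Low-ability pays no cost for no certificate, so net payoff = 33.

33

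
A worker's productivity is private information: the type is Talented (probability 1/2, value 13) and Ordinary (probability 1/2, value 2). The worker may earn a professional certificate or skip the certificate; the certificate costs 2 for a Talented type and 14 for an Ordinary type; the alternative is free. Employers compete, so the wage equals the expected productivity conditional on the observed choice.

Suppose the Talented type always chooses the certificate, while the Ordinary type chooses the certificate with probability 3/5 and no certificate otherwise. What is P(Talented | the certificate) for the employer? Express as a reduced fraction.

5/8

P(the certificate) = (1/2)·1 + (1/2)·(3/5) = 4/5.
By Bayes' rule, P(Talented | the certificate) = (1/2) / (4/5) = 5/8.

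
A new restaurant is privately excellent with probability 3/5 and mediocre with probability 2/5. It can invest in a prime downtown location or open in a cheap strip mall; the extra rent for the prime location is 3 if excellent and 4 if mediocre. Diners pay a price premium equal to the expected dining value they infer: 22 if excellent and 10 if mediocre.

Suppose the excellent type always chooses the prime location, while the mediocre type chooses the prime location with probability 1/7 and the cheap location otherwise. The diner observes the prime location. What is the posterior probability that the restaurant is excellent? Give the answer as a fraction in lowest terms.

21/23

P(the prime location) = (3/5)·1 + (2/5)·(1/7) = 23/35.
By Bayes' rule, P(excellent | the prime location) = (3/5) / (23/35) = 21/23.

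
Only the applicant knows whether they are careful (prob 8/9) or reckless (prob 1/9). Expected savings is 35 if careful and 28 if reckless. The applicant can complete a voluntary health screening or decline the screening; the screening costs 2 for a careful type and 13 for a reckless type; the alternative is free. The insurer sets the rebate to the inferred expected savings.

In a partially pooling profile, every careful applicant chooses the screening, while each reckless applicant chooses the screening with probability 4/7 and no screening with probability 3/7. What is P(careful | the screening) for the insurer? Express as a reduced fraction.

14/15

P(the screening) = (8/9)·1 + (1/9)·(4/7) = 20/21.
By Bayes' rule, P(careful | the screening) = (8/9) / (20/21) = 14/15.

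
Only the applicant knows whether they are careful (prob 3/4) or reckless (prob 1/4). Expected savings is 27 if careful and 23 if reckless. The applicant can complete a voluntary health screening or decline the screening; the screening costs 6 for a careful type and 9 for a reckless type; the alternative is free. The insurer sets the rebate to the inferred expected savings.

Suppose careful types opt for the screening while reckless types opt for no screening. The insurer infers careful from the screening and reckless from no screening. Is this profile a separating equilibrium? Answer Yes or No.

No

Under these beliefs, the screening earns rebate 27 and no screening earns rebate 23.
careful: the screening nets 27 − 6 = 21; no screening nets 23. careful would deviate to no screening.
reckless: the screening nets 27 − 9 = 18; no screening nets 23. reckless prefers no screening.
careful has a profitable deviation, so the profile is not an equilibrium.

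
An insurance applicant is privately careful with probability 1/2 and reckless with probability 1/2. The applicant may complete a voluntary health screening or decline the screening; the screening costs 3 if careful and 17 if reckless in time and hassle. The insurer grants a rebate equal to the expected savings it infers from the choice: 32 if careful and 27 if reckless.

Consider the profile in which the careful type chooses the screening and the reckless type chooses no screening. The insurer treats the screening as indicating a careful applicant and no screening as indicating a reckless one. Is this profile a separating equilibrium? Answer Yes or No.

Under these beliefs, the screening earns rebate 32 and no screening earns rebate 27.
careful: the screening nets 32 − 3 = 29; no screening nets 27. careful prefers the screening.
reckless: the screening nets 32 − 17 = 15; no screening nets 27. reckless prefers no screening.
Neither type deviates, so the separating profile is an equilibrium.

Yes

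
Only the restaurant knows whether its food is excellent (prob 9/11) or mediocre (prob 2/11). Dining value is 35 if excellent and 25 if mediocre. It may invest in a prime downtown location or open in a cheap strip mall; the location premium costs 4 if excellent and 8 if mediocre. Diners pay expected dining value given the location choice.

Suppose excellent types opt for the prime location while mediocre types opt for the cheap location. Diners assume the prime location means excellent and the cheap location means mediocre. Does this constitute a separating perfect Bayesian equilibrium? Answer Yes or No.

Under these beliefs, the prime location earns price premium 35 and the cheap location earns price premium 25.
excellent: the prime location nets 35 − 4 = 31; the cheap location nets 25. excellent prefers the prime location.
mediocre: the prime location nets 35 − 8 = 27; the cheap location nets 25. mediocre would deviate to the prime location.
mediocre has a profitable deviation, so the profile is not an equilibrium.

No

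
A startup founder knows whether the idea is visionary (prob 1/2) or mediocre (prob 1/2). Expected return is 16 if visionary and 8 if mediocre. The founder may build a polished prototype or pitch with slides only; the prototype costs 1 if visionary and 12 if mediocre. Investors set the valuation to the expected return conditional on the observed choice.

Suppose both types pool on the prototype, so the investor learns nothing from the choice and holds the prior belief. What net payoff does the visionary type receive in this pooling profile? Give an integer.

Pooled valuation = 1/2·16 + 1/2·8 = 12.
visionary pays cost 1 for the prototype, so net payoff = 12 − 1 = 11.

11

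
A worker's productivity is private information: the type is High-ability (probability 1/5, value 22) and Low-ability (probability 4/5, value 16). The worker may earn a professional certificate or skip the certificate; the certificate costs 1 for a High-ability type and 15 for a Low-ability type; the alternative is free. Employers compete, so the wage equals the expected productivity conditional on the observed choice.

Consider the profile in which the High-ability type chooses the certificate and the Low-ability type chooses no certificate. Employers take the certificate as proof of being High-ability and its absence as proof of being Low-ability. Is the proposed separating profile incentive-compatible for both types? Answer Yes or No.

Yes

Under these beliefs, the certificate earns wage 22 and no certificate earns wage 16.
High-ability: the certificate nets 22 − 1 = 21; no certificate nets 16. High-ability prefers the certificate.
Low-ability: the certificate nets 22 − 15 = 7; no certificate nets 16. Low-ability prefers no certificate.
Neither type deviates, so the separating profile is an equilibrium.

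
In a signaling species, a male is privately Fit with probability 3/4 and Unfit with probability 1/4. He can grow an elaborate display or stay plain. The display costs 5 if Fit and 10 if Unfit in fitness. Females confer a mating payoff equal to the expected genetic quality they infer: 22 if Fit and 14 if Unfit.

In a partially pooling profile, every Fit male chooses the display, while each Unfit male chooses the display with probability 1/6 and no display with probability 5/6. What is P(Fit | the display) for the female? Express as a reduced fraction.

P(the display) = (3/4)·1 + (1/4)·(1/6) = 19/24.
By Bayes' rule, P(Fit | the display) = (3/4) / (19/24) = 18/19.

18/19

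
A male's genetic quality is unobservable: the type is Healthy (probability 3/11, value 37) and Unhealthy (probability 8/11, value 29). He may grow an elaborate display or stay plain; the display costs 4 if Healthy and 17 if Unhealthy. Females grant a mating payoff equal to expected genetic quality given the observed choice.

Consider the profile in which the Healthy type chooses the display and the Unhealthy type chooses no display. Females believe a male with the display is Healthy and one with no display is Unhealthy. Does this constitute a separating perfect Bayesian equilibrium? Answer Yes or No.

Under these beliefs, the display earns mating payoff 37 and no display earns mating payoff 29.
Healthy: the display nets 37 − 4 = 33; no display nets 29. Healthy prefers the display.
Unhealthy: the display nets 37 − 17 = 20; no display nets 29. Unhealthy prefers no display.
Neither type deviates, so the separating profile is an equilibrium.

Yes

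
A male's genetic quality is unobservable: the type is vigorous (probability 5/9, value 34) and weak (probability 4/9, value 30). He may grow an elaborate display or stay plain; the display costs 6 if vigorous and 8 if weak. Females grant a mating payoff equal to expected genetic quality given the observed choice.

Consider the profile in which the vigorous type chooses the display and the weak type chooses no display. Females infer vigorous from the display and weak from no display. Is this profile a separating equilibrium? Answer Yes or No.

No

Under these beliefs, the display earns mating payoff 34 and no display earns mating payoff 30.
vigorous: the display nets 34 − 6 = 28; no display nets 30. vigorous would deviate to no display.
weak: the display nets 34 − 8 = 26; no display nets 30. weak prefers no display.
vigorous has a profitable deviation, so the profile is not an equilibrium.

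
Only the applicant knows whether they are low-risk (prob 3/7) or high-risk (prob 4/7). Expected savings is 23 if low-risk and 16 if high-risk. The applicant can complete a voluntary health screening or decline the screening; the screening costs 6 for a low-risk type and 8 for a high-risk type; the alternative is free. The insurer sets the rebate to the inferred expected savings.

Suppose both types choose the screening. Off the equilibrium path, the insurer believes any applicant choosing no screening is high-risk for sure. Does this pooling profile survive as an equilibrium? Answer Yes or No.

On path, the insurer holds the prior and pays 3/7·23 + 4/7·16 = 19. Off path (no screening), believing high-risk, it pays 16.
low-risk: the screening nets 19 − 6 = 13; no screening nets 16. low-risk would deviate.
high-risk: the screening nets 19 − 8 = 11; no screening nets 16. high-risk would deviate.
A type deviates, so pooling fails.

No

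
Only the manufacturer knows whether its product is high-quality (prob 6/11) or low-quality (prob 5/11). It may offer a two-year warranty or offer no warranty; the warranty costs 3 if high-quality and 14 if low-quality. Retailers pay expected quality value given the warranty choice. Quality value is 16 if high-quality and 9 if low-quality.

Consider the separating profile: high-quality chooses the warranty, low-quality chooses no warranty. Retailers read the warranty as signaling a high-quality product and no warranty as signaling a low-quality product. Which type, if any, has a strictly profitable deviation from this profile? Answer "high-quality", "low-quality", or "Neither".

Neither

The warranty pays 16; no warranty pays 9.
high-quality: assigned the warranty, nets 16 − 3 = 13; deviating to no warranty nets 9.
low-quality: assigned no warranty, nets 9; deviating to the warranty nets 16 − 14 = 2.
Both types strictly prefer their assigned action; no profitable deviation.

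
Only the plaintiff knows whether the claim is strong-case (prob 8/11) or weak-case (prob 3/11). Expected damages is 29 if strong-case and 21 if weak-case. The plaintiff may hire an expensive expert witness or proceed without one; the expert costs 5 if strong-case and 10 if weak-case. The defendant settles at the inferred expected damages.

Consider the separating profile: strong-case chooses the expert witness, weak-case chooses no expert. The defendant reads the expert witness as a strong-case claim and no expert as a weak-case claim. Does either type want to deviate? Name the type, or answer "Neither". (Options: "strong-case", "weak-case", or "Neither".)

Neither

The expert witness pays 29; no expert pays 21.
strong-case: assigned the expert witness, nets 29 − 5 = 24; deviating to no expert nets 21.
weak-case: assigned no expert, nets 21; deviating to the expert witness nets 29 − 10 = 19.
Both types strictly prefer their assigned action; no profitable deviation.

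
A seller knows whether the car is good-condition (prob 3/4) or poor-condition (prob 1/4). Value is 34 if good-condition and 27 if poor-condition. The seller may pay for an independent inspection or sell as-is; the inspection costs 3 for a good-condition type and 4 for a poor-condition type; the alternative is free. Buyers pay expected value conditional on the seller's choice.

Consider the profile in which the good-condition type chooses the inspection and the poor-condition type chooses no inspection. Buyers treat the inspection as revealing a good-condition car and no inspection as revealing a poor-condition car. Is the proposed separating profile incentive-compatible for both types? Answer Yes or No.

No

Under these beliefs, the inspection earns price 34 and no inspection earns price 27.
good-condition: the inspection nets 34 − 3 = 31; no inspection nets 27. good-condition prefers the inspection.
poor-condition: the inspection nets 34 − 4 = 30; no inspection nets 27. poor-condition would deviate to the inspection.
poor-condition has a profitable deviation, so the profile is not an equilibrium.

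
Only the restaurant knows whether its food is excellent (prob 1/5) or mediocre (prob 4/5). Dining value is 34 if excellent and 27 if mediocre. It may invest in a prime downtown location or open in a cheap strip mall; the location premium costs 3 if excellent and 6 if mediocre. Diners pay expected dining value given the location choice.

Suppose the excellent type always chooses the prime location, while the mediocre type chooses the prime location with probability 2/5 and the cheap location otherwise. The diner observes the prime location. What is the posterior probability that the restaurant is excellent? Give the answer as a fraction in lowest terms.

P(the prime location) = (1/5)·1 + (4/5)·(2/5) = 13/25.
By Bayes' rule, P(excellent | the prime location) = (1/5) / (13/25) = 5/13.

5/13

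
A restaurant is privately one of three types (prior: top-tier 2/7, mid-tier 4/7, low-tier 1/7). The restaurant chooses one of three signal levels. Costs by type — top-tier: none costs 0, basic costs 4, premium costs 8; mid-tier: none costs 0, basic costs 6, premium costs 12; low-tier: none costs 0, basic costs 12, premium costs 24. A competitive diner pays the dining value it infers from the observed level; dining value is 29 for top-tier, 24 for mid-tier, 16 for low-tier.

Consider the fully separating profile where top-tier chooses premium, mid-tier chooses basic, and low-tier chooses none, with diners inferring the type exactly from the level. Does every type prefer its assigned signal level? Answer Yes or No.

Yes

Separating price premiums: premium → 29, basic → 24, none → 16.
top-tier (assigned premium): none: 16 − 0 = 16; basic: 24 − 4 = 20; premium: 29 − 8 = 21. top-tier stays.
mid-tier (assigned basic): none: 16 − 0 = 16; basic: 24 − 6 = 18; premium: 29 − 12 = 17. mid-tier stays.
low-tier (assigned none): none: 16 − 0 = 16; basic: 24 − 12 = 12; premium: 29 − 24 = 5. low-tier stays.
Every type prefers its assigned level; separation holds.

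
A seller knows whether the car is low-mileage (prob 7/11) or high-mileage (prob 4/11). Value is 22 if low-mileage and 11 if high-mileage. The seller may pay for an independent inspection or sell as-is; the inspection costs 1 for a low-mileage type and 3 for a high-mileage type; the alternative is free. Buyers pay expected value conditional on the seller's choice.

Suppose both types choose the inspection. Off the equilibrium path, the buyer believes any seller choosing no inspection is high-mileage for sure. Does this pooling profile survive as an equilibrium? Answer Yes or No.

Yes

On path, the buyer holds the prior and pays 7/11·22 + 4/11·11 = 18. Off path (no inspection), believing high-mileage, it pays 11.
low-mileage: the inspection nets 18 − 1 = 17; no inspection nets 11. low-mileage stays.
high-mileage: the inspection nets 18 − 3 = 15; no inspection nets 11. high-mileage stays.
No type deviates, so pooling is sustained.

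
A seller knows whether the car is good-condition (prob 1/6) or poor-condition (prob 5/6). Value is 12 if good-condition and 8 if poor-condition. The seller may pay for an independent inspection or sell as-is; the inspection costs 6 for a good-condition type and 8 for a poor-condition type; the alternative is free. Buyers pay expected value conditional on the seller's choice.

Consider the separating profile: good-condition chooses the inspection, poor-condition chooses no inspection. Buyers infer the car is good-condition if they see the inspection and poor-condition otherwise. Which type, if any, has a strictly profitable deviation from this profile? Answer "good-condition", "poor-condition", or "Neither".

The inspection pays 12; no inspection pays 8.
good-condition: assigned the inspection, nets 12 − 6 = 6; deviating to no inspection nets 8.
poor-condition: assigned no inspection, nets 8; deviating to the inspection nets 12 − 8 = 4.
The good-condition type gains 2 by deviating.

good-condition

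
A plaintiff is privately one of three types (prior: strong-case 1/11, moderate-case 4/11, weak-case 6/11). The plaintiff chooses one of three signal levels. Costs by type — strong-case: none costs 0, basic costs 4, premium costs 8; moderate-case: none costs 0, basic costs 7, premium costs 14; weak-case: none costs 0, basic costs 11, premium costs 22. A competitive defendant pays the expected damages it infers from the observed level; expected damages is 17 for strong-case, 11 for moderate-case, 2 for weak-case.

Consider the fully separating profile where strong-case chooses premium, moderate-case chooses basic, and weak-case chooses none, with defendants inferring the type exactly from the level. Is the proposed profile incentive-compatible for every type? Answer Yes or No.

Yes

Separating settlements: premium → 17, basic → 11, none → 2.
strong-case (assigned premium): none: 2 − 0 = 2; basic: 11 − 4 = 7; premium: 17 − 8 = 9. strong-case stays.
moderate-case (assigned basic): none: 2 − 0 = 2; basic: 11 − 7 = 4; premium: 17 − 14 = 3. moderate-case stays.
weak-case (assigned none): none: 2 − 0 = 2; basic: 11 − 11 = 0; premium: 17 − 22 = -5. weak-case stays.
Every type prefers its assigned level; separation holds.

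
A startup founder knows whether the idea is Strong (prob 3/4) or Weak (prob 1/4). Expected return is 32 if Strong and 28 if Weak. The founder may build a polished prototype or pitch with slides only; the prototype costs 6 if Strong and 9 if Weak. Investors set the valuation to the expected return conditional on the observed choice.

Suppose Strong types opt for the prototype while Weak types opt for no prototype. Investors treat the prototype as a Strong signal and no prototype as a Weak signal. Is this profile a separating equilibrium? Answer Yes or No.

No

Under these beliefs, the prototype earns valuation 32 and no prototype earns valuation 28.
Strong: the prototype nets 32 − 6 = 26; no prototype nets 28. Strong would deviate to no prototype.
Weak: the prototype nets 32 − 9 = 23; no prototype nets 28. Weak prefers no prototype.
Strong has a profitable deviation, so the profile is not an equilibrium.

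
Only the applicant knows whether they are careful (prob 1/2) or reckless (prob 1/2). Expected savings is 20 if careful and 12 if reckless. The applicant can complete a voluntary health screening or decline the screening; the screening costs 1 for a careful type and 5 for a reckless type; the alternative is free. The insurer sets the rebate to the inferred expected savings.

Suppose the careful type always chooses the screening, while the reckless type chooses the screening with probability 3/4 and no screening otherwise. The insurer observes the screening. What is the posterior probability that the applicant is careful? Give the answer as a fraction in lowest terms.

P(the screening) = (1/2)·1 + (1/2)·(3/4) = 7/8.
By Bayes' rule, P(careful | the screening) = (1/2) / (7/8) = 4/7.

4/7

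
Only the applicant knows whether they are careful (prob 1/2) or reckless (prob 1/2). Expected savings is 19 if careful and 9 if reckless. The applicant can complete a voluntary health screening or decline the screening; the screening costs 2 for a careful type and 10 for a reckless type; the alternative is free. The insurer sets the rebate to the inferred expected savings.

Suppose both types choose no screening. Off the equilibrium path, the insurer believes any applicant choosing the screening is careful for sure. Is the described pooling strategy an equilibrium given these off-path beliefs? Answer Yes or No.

On path, the insurer holds the prior and pays 1/2·19 + 1/2·9 = 14. Off path (the screening), believing careful, it pays 19.
careful: no screening nets 14; the screening nets 19 − 2 = 17. careful would deviate.
reckless: no screening nets 14; the screening nets 19 − 10 = 9. reckless stays.
A type deviates, so pooling fails.

No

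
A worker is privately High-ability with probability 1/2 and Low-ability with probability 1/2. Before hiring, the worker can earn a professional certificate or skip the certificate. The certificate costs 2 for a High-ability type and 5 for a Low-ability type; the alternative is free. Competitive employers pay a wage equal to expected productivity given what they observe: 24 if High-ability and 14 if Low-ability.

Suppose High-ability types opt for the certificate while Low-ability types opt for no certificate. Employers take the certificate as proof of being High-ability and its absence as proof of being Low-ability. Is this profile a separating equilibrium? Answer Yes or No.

No

Under these beliefs, the certificate earns wage 24 and no certificate earns wage 14.
High-ability: the certificate nets 24 − 2 = 22; no certificate nets 14. High-ability prefers the certificate.
Low-ability: the certificate nets 24 − 5 = 19; no certificate nets 14. Low-ability would deviate to the certificate.
Low-ability has a profitable deviation, so the profile is not an equilibrium.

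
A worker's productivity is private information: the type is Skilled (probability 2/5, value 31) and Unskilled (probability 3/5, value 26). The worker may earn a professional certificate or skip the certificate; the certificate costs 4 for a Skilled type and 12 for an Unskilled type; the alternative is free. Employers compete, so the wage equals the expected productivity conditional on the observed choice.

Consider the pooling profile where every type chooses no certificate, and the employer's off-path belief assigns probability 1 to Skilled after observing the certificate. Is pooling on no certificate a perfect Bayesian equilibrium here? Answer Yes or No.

Yes

On path, the employer holds the prior and pays 2/5·31 + 3/5·26 = 28. Off path (the certificate), believing Skilled, it pays 31.
Skilled: no certificate nets 28; the certificate nets 31 − 4 = 27. Skilled stays.
Unskilled: no certificate nets 28; the certificate nets 31 − 12 = 19. Unskilled stays.
No type deviates, so pooling is sustained.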